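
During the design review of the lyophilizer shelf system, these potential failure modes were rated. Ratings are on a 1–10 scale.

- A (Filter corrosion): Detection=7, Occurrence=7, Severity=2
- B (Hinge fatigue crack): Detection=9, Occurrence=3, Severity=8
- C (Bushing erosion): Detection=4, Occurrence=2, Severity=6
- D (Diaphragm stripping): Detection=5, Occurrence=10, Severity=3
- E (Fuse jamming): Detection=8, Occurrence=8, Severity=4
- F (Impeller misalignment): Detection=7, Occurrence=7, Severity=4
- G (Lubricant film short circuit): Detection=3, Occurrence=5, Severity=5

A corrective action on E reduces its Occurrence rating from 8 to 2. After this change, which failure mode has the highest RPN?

RPN = Severity × Occurrence × Detection:
  A: 2 × 7 × 7 = 98
  B: 8 × 3 × 9 = 216
  C: 6 × 2 × 4 = 48
  D: 3 × 10 × 5 = 150
  E: 4 × 8 × 8 = 256
  F: 4 × 7 × 7 = 196
  G: 5 × 5 × 3 = 75
After action: E → 4 × 2 × 8 = 64.
Revised RPNs: B=216, F=196, D=150, A=98, G=75, E=64, C=48.
Highest is now B (216).

B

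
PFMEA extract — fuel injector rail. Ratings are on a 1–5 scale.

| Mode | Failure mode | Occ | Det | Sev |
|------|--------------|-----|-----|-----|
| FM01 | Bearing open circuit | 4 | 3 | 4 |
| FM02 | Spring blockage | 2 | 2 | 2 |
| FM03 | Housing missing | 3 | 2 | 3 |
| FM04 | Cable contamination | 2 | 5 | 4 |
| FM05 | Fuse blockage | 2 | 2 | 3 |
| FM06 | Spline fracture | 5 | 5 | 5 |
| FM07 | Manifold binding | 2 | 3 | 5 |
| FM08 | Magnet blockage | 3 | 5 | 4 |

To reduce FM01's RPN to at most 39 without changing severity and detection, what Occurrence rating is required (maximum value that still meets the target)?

3

FM01: S=4, O=4, D=3 → current RPN = 48.
Fixed product = 12. Need 12 × O ≤ 39, so O ≤ 39/12 = 3.25.
Maximum integer Occurrence rating = 3 (gives RPN 36; O=4 would give 48 > 39).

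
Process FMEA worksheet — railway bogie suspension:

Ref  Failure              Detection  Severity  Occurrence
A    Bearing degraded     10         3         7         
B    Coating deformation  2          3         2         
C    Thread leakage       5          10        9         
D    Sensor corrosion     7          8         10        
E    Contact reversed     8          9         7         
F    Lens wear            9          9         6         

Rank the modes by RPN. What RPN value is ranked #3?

486

RPN = Severity × Occurrence × Detection:
  A: 3 × 7 × 10 = 210
  B: 3 × 2 × 2 = 12
  C: 10 × 9 × 5 = 450
  D: 8 × 10 × 7 = 560
  E: 9 × 7 × 8 = 504
  F: 9 × 6 × 9 = 486
Sorted descending: 560, 504, 486, 450, 210, 12.
The third-highest RPN is 486 (F).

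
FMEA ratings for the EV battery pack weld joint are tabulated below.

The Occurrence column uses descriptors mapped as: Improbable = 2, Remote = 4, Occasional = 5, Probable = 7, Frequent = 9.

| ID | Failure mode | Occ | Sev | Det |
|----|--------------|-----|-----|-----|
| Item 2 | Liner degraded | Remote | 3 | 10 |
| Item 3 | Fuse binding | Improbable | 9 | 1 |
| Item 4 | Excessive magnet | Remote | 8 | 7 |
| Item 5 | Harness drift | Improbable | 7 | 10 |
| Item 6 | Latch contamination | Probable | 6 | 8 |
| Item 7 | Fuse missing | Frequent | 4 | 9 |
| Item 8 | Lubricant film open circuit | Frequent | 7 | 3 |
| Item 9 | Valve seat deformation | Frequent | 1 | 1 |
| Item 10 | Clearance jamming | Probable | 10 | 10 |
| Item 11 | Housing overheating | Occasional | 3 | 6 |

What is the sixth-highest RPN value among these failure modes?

RPN = Severity × Occurrence × Detection:
  Item 2: 3 × 4 × 10 = 120
  Item 3: 9 × 2 × 1 = 18
  Item 4: 8 × 4 × 7 = 224
  Item 5: 7 × 2 × 10 = 140
  Item 6: 6 × 7 × 8 = 336
  Item 7: 4 × 9 × 9 = 324
  Item 8: 7 × 9 × 3 = 189
  Item 9: 1 × 9 × 1 = 9
  Item 10: 10 × 7 × 10 = 700
  Item 11: 3 × 5 × 6 = 90
Sorted descending: 700, 336, 324, 224, 189, 140, 120, 90, 18, 9.
The sixth-highest RPN is 140 (Item 5).

140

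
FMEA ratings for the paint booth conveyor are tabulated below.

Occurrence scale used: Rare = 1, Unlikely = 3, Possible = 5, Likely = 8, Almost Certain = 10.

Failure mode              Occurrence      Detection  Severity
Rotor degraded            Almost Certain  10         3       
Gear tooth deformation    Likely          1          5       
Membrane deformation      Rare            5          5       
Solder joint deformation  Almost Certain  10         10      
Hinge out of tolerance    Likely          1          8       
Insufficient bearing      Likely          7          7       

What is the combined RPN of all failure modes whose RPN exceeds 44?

RPN = Severity × Occurrence × Detection:
  Rotor degraded: 3 × 10 × 10 = 300
  Gear tooth deformation: 5 × 8 × 1 = 40
  Membrane deformation: 5 × 1 × 5 = 25
  Solder joint deformation: 10 × 10 × 10 = 1000
  Hinge out of tolerance: 8 × 8 × 1 = 64
  Insufficient bearing: 7 × 8 × 7 = 392
RPN > 44: Rotor degraded (300), Solder joint deformation (1000), Hinge out of tolerance (64), Insufficient bearing (392).
Sum: 300 + 1000 + 64 + 392 = 1756.

1756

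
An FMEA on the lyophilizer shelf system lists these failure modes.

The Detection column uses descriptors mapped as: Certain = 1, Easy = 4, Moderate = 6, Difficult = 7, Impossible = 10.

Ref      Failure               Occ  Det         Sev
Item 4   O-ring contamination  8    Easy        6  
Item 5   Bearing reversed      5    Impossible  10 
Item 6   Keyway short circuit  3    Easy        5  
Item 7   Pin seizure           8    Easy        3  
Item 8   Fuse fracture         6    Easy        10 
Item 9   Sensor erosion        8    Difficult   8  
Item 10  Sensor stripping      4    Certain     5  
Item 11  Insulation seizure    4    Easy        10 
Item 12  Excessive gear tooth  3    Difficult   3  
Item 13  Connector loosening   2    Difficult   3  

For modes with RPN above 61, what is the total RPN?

RPN = Severity × Occurrence × Detection:
  Item 4: 6 × 8 × 4 = 192
  Item 5: 10 × 5 × 10 = 500
  Item 6: 5 × 3 × 4 = 60
  Item 7: 3 × 8 × 4 = 96
  Item 8: 10 × 6 × 4 = 240
  Item 9: 8 × 8 × 7 = 448
  Item 10: 5 × 4 × 1 = 20
  Item 11: 10 × 4 × 4 = 160
  Item 12: 3 × 3 × 7 = 63
  Item 13: 3 × 2 × 7 = 42
RPN > 61: Item 4 (192), Item 5 (500), Item 7 (96), Item 8 (240), Item 9 (448), Item 11 (160), Item 12 (63).
Sum: 192 + 500 + 96 + 240 + 448 + 160 + 63 = 1699.

1699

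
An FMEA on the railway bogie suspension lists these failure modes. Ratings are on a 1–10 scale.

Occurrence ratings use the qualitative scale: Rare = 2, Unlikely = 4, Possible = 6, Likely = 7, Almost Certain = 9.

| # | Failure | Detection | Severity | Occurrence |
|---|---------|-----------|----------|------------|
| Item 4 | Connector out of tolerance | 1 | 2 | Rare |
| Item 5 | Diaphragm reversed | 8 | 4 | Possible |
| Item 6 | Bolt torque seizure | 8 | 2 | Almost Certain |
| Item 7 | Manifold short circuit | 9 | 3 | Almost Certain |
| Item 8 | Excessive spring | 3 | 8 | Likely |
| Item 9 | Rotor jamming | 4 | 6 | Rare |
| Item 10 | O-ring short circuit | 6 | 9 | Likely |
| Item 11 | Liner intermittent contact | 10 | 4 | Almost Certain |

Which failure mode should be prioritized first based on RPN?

Item 10

RPN = Severity × Occurrence × Detection:
  Item 4: 2 × 2 × 1 = 4
  Item 5: 4 × 6 × 8 = 192
  Item 6: 2 × 9 × 8 = 144
  Item 7: 3 × 9 × 9 = 243
  Item 8: 8 × 7 × 3 = 168
  Item 9: 6 × 2 × 4 = 48
  Item 10: 9 × 7 × 6 = 378
  Item 11: 4 × 9 × 10 = 360
Highest RPN is 378 → Item 10.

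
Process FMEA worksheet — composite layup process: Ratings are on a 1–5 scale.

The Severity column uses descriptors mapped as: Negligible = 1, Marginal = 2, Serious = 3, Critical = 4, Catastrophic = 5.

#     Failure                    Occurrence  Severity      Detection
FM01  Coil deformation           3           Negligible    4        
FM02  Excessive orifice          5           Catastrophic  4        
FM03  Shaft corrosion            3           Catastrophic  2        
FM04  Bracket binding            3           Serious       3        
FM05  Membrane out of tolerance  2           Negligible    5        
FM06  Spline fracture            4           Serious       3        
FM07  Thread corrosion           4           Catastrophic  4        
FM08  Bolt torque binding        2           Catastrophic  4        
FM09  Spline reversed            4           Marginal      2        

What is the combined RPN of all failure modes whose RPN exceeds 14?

329

RPN = Severity × Occurrence × Detection:
  FM01: 1 × 3 × 4 = 12
  FM02: 5 × 5 × 4 = 100
  FM03: 5 × 3 × 2 = 30
  FM04: 3 × 3 × 3 = 27
  FM05: 1 × 2 × 5 = 10
  FM06: 3 × 4 × 3 = 36
  FM07: 5 × 4 × 4 = 80
  FM08: 5 × 2 × 4 = 40
  FM09: 2 × 4 × 2 = 16
RPN > 14: FM02 (100), FM03 (30), FM04 (27), FM06 (36), FM07 (80), FM08 (40), FM09 (16).
Sum: 100 + 30 + 27 + 36 + 80 + 40 + 16 = 329.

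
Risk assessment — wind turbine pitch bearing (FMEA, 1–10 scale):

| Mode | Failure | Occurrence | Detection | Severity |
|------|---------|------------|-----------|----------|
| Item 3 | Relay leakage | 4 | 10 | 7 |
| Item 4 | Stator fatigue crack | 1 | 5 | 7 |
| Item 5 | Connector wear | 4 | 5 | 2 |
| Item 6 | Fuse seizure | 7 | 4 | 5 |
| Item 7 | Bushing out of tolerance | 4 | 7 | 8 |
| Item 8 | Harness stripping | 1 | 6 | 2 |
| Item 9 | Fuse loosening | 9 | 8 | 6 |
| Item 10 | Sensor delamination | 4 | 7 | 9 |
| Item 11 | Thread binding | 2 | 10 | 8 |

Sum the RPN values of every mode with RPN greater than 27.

RPN = Severity × Occurrence × Detection:
  Item 3: 7 × 4 × 10 = 280
  Item 4: 7 × 1 × 5 = 35
  Item 5: 2 × 4 × 5 = 40
  Item 6: 5 × 7 × 4 = 140
  Item 7: 8 × 4 × 7 = 224
  Item 8: 2 × 1 × 6 = 12
  Item 9: 6 × 9 × 8 = 432
  Item 10: 9 × 4 × 7 = 252
  Item 11: 8 × 2 × 10 = 160
RPN > 27: Item 3 (280), Item 4 (35), Item 5 (40), Item 6 (140), Item 7 (224), Item 9 (432), Item 10 (252), Item 11 (160).
Sum: 280 + 35 + 40 + 140 + 224 + 432 + 252 + 160 = 1563.

1563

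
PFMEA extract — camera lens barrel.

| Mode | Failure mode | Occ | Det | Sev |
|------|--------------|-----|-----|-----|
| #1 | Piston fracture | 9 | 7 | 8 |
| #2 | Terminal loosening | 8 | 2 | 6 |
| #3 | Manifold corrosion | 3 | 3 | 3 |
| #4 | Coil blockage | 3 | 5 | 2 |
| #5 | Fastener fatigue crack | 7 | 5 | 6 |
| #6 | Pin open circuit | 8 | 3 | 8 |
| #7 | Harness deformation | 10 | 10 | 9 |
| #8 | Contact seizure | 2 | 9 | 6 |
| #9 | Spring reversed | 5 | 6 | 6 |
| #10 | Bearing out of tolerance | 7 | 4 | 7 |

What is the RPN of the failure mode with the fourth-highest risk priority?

RPN = Severity × Occurrence × Detection:
  #1: 8 × 9 × 7 = 504
  #2: 6 × 8 × 2 = 96
  #3: 3 × 3 × 3 = 27
  #4: 2 × 3 × 5 = 30
  #5: 6 × 7 × 5 = 210
  #6: 8 × 8 × 3 = 192
  #7: 9 × 10 × 10 = 900
  #8: 6 × 2 × 9 = 108
  #9: 6 × 5 × 6 = 180
  #10: 7 × 7 × 4 = 196
Sorted descending: 900, 504, 210, 196, 192, 180, 108, 96, 30, 27.
The fourth-highest RPN is 196 (#10).

196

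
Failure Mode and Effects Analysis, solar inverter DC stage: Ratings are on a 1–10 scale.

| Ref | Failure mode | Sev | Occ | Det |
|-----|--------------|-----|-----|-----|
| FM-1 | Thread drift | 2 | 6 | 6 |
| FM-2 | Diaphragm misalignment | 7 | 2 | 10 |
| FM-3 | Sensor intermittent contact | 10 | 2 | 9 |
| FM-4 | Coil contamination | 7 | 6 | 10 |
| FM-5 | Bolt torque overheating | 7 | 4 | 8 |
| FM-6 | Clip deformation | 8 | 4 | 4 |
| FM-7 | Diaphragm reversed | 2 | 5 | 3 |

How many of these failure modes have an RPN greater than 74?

RPN = Severity × Occurrence × Detection:
  FM-1: 2 × 6 × 6 = 72
  FM-2: 7 × 2 × 10 = 140
  FM-3: 10 × 2 × 9 = 180
  FM-4: 7 × 6 × 10 = 420
  FM-5: 7 × 4 × 8 = 224
  FM-6: 8 × 4 × 4 = 128
  FM-7: 2 × 5 × 3 = 30
Modes with RPN > 74: FM-2 (140), FM-3 (180), FM-4 (420), FM-5 (224), FM-6 (128) → 5.

5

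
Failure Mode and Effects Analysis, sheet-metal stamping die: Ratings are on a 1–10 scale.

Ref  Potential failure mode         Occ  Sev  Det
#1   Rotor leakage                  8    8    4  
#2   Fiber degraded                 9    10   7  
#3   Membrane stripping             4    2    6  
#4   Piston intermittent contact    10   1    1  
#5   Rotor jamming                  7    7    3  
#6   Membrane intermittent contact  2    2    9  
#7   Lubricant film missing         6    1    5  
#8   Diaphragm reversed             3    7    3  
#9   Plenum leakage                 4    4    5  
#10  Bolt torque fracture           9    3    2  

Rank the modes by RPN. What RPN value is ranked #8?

36

RPN = Severity × Occurrence × Detection:
  #1: 8 × 8 × 4 = 256
  #2: 10 × 9 × 7 = 630
  #3: 2 × 4 × 6 = 48
  #4: 1 × 10 × 1 = 10
  #5: 7 × 7 × 3 = 147
  #6: 2 × 2 × 9 = 36
  #7: 1 × 6 × 5 = 30
  #8: 7 × 3 × 3 = 63
  #9: 4 × 4 × 5 = 80
  #10: 3 × 9 × 2 = 54
Sorted descending: 630, 256, 147, 80, 63, 54, 48, 36, 30, 10.
The eighth-highest RPN is 36 (#6).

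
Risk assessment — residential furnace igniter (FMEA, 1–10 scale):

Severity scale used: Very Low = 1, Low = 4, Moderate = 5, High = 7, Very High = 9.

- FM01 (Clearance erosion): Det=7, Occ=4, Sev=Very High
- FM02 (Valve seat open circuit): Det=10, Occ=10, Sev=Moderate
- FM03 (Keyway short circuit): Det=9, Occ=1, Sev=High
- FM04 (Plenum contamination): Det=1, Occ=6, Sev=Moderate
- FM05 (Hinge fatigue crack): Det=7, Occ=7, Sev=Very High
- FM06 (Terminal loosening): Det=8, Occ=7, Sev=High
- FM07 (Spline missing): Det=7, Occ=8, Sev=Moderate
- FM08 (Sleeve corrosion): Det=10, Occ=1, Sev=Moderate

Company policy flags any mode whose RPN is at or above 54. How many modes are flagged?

6

RPN = Severity × Occurrence × Detection:
  FM01: 9 × 4 × 7 = 252
  FM02: 5 × 10 × 10 = 500
  FM03: 7 × 1 × 9 = 63
  FM04: 5 × 6 × 1 = 30
  FM05: 9 × 7 × 7 = 441
  FM06: 7 × 7 × 8 = 392
  FM07: 5 × 8 × 7 = 280
  FM08: 5 × 1 × 10 = 50
Modes with RPN ≥ 54: FM01 (252), FM02 (500), FM03 (63), FM05 (441), FM06 (392), FM07 (280) → 6.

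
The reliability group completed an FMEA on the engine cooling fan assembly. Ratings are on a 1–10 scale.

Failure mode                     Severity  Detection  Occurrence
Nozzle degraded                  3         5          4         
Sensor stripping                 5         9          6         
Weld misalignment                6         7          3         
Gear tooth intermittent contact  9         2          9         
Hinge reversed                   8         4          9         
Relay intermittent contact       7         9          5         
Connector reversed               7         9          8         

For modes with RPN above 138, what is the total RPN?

RPN = Severity × Occurrence × Detection:
  Nozzle degraded: 3 × 4 × 5 = 60
  Sensor stripping: 5 × 6 × 9 = 270
  Weld misalignment: 6 × 3 × 7 = 126
  Gear tooth intermittent contact: 9 × 9 × 2 = 162
  Hinge reversed: 8 × 9 × 4 = 288
  Relay intermittent contact: 7 × 5 × 9 = 315
  Connector reversed: 7 × 8 × 9 = 504
RPN > 138: Sensor stripping (270), Gear tooth intermittent contact (162), Hinge reversed (288), Relay intermittent contact (315), Connector reversed (504).
Sum: 270 + 162 + 288 + 315 + 504 = 1539.

1539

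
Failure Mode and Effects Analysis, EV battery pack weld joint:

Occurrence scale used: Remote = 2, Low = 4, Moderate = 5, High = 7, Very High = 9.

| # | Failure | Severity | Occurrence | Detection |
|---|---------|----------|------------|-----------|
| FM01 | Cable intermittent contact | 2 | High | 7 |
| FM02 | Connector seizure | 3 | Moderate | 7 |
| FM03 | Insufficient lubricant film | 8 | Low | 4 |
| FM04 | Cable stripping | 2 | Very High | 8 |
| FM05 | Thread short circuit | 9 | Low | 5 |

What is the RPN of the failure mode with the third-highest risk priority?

128

RPN = Severity × Occurrence × Detection:
  FM01: 2 × 7 × 7 = 98
  FM02: 3 × 5 × 7 = 105
  FM03: 8 × 4 × 4 = 128
  FM04: 2 × 9 × 8 = 144
  FM05: 9 × 4 × 5 = 180
Sorted descending: 180, 144, 128, 105, 98.
The third-highest RPN is 128 (FM03).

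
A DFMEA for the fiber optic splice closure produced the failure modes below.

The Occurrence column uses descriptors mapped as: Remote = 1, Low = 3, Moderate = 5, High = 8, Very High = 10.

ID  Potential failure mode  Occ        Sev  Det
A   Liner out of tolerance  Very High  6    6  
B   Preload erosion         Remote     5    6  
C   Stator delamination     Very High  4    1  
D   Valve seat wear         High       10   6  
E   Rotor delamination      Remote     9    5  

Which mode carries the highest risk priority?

RPN = Severity × Occurrence × Detection:
  A: 6 × 10 × 6 = 360
  B: 5 × 1 × 6 = 30
  C: 4 × 10 × 1 = 40
  D: 10 × 8 × 6 = 480
  E: 9 × 1 × 5 = 45
Highest RPN is 480 → D.

D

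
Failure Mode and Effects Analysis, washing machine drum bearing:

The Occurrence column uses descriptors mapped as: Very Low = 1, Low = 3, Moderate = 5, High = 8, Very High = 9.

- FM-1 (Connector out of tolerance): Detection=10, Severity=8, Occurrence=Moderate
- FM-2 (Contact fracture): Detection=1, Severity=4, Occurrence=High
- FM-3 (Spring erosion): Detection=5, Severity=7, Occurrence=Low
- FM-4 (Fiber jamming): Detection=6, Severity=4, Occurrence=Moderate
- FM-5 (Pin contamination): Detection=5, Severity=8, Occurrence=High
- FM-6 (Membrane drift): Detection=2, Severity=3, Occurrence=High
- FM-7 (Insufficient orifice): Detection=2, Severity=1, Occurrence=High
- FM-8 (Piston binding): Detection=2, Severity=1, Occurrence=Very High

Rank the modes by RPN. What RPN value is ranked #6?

32

RPN = Severity × Occurrence × Detection:
  FM-1: 8 × 5 × 10 = 400
  FM-2: 4 × 8 × 1 = 32
  FM-3: 7 × 3 × 5 = 105
  FM-4: 4 × 5 × 6 = 120
  FM-5: 8 × 8 × 5 = 320
  FM-6: 3 × 8 × 2 = 48
  FM-7: 1 × 8 × 2 = 16
  FM-8: 1 × 9 × 2 = 18
Sorted descending: 400, 320, 120, 105, 48, 32, 18, 16.
The sixth-highest RPN is 32 (FM-2).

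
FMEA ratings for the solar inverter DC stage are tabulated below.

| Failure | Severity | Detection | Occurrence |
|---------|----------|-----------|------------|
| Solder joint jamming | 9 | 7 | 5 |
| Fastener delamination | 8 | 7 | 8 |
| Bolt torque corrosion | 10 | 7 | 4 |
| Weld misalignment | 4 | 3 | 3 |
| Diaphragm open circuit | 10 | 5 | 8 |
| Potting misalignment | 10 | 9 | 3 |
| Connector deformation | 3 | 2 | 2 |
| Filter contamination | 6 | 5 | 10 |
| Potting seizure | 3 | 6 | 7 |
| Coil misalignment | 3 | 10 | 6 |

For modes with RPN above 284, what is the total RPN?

1463

RPN = Severity × Occurrence × Detection:
  Solder joint jamming: 9 × 5 × 7 = 315
  Fastener delamination: 8 × 8 × 7 = 448
  Bolt torque corrosion: 10 × 4 × 7 = 280
  Weld misalignment: 4 × 3 × 3 = 36
  Diaphragm open circuit: 10 × 8 × 5 = 400
  Potting misalignment: 10 × 3 × 9 = 270
  Connector deformation: 3 × 2 × 2 = 12
  Filter contamination: 6 × 10 × 5 = 300
  Potting seizure: 3 × 7 × 6 = 126
  Coil misalignment: 3 × 6 × 10 = 180
RPN > 284: Solder joint jamming (315), Fastener delamination (448), Diaphragm open circuit (400), Filter contamination (300).
Sum: 315 + 448 + 400 + 300 = 1463.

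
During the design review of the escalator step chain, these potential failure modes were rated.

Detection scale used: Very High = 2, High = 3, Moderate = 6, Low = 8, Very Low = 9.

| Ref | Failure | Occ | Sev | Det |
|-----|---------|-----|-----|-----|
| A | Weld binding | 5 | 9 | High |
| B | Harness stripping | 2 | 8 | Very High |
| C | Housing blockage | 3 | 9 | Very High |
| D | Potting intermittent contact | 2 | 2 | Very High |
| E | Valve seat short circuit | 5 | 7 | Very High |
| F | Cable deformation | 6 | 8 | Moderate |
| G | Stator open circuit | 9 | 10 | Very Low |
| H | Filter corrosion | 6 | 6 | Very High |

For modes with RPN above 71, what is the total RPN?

1305

RPN = Severity × Occurrence × Detection:
  A: 9 × 5 × 3 = 135
  B: 8 × 2 × 2 = 32
  C: 9 × 3 × 2 = 54
  D: 2 × 2 × 2 = 8
  E: 7 × 5 × 2 = 70
  F: 8 × 6 × 6 = 288
  G: 10 × 9 × 9 = 810
  H: 6 × 6 × 2 = 72
RPN > 71: A (135), F (288), G (810), H (72).
Sum: 135 + 288 + 810 + 72 = 1305.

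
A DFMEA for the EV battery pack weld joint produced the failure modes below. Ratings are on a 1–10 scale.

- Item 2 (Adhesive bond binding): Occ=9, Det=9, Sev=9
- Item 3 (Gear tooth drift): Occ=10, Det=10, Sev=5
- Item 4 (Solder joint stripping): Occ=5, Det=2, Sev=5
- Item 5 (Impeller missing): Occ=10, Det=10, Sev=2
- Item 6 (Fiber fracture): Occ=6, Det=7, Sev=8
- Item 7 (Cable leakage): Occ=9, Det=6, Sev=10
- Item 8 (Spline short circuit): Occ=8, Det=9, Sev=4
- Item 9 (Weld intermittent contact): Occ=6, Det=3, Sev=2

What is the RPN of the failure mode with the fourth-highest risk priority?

RPN = Severity × Occurrence × Detection:
  Item 2: 9 × 9 × 9 = 729
  Item 3: 5 × 10 × 10 = 500
  Item 4: 5 × 5 × 2 = 50
  Item 5: 2 × 10 × 10 = 200
  Item 6: 8 × 6 × 7 = 336
  Item 7: 10 × 9 × 6 = 540
  Item 8: 4 × 8 × 9 = 288
  Item 9: 2 × 6 × 3 = 36
Sorted descending: 729, 540, 500, 336, 288, 200, 50, 36.
The fourth-highest RPN is 336 (Item 6).

336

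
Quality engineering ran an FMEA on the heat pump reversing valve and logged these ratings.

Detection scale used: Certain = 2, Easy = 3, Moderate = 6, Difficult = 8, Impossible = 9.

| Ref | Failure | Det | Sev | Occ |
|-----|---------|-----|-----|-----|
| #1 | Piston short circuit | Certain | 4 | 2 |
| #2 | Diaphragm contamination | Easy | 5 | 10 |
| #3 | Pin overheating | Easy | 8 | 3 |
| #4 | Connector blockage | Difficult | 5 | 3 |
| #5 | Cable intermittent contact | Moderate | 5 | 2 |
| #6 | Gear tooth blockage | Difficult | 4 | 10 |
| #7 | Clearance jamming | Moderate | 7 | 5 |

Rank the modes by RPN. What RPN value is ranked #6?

RPN = Severity × Occurrence × Detection:
  #1: 4 × 2 × 2 = 16
  #2: 5 × 10 × 3 = 150
  #3: 8 × 3 × 3 = 72
  #4: 5 × 3 × 8 = 120
  #5: 5 × 2 × 6 = 60
  #6: 4 × 10 × 8 = 320
  #7: 7 × 5 × 6 = 210
Sorted descending: 320, 210, 150, 120, 72, 60, 16.
The sixth-highest RPN is 60 (#5).

60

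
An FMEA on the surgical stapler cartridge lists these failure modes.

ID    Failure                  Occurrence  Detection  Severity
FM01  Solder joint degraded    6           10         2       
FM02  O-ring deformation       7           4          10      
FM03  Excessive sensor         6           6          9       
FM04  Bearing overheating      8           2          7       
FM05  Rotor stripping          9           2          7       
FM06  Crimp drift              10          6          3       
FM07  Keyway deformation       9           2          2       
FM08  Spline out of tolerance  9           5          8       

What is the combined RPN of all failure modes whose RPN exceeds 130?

RPN = Severity × Occurrence × Detection:
  FM01: 2 × 6 × 10 = 120
  FM02: 10 × 7 × 4 = 280
  FM03: 9 × 6 × 6 = 324
  FM04: 7 × 8 × 2 = 112
  FM05: 7 × 9 × 2 = 126
  FM06: 3 × 10 × 6 = 180
  FM07: 2 × 9 × 2 = 36
  FM08: 8 × 9 × 5 = 360
RPN > 130: FM02 (280), FM03 (324), FM06 (180), FM08 (360).
Sum: 280 + 324 + 180 + 360 = 1144.

1144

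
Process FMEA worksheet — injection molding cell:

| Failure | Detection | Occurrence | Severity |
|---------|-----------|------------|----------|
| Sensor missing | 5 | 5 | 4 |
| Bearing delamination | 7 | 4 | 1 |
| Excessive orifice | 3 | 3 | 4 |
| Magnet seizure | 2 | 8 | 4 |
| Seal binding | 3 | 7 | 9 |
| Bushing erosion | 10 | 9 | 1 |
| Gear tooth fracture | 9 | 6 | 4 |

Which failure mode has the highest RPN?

Gear tooth fracture

RPN = Severity × Occurrence × Detection:
  Sensor missing: 4 × 5 × 5 = 100
  Bearing delamination: 1 × 4 × 7 = 28
  Excessive orifice: 4 × 3 × 3 = 36
  Magnet seizure: 4 × 8 × 2 = 64
  Seal binding: 9 × 7 × 3 = 189
  Bushing erosion: 1 × 9 × 10 = 90
  Gear tooth fracture: 4 × 6 × 9 = 216
Highest RPN is 216 → Gear tooth fracture.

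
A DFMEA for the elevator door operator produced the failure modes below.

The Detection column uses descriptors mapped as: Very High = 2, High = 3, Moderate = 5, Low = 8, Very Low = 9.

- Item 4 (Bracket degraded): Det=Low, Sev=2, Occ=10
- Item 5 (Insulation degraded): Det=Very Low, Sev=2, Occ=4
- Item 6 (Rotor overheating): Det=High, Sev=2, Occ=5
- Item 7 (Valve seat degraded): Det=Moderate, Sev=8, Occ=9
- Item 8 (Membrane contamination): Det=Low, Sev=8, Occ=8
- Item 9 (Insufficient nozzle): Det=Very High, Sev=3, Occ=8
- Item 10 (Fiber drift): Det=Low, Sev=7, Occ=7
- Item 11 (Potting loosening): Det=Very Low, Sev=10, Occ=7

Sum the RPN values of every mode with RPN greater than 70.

RPN = Severity × Occurrence × Detection:
  Item 4: 2 × 10 × 8 = 160
  Item 5: 2 × 4 × 9 = 72
  Item 6: 2 × 5 × 3 = 30
  Item 7: 8 × 9 × 5 = 360
  Item 8: 8 × 8 × 8 = 512
  Item 9: 3 × 8 × 2 = 48
  Item 10: 7 × 7 × 8 = 392
  Item 11: 10 × 7 × 9 = 630
RPN > 70: Item 4 (160), Item 5 (72), Item 7 (360), Item 8 (512), Item 10 (392), Item 11 (630).
Sum: 160 + 72 + 360 + 512 + 392 + 630 = 2126.

2126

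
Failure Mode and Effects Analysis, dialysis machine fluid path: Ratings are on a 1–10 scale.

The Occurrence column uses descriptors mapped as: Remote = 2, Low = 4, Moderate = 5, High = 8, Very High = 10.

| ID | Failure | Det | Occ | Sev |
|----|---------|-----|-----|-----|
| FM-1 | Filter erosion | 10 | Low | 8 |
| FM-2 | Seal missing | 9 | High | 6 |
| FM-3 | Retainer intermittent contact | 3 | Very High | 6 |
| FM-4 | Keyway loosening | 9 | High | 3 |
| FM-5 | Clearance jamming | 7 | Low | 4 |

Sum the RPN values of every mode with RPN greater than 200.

RPN = Severity × Occurrence × Detection:
  FM-1: 8 × 4 × 10 = 320
  FM-2: 6 × 8 × 9 = 432
  FM-3: 6 × 10 × 3 = 180
  FM-4: 3 × 8 × 9 = 216
  FM-5: 4 × 4 × 7 = 112
RPN > 200: FM-1 (320), FM-2 (432), FM-4 (216).
Sum: 320 + 432 + 216 = 968.

968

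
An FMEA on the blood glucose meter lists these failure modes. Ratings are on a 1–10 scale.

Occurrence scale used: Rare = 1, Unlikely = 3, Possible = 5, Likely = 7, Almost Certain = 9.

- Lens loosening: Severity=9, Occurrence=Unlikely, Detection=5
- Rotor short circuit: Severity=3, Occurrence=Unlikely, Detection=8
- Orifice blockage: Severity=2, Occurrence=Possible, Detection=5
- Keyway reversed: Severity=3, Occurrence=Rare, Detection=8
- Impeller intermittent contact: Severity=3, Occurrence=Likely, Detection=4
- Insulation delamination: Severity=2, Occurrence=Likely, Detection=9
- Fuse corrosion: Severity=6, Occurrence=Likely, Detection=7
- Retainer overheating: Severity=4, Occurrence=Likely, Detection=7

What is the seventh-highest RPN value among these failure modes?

RPN = Severity × Occurrence × Detection:
  Lens loosening: 9 × 3 × 5 = 135
  Rotor short circuit: 3 × 3 × 8 = 72
  Orifice blockage: 2 × 5 × 5 = 50
  Keyway reversed: 3 × 1 × 8 = 24
  Impeller intermittent contact: 3 × 7 × 4 = 84
  Insulation delamination: 2 × 7 × 9 = 126
  Fuse corrosion: 6 × 7 × 7 = 294
  Retainer overheating: 4 × 7 × 7 = 196
Sorted descending: 294, 196, 135, 126, 84, 72, 50, 24.
The seventh-highest RPN is 50 (Orifice blockage).

50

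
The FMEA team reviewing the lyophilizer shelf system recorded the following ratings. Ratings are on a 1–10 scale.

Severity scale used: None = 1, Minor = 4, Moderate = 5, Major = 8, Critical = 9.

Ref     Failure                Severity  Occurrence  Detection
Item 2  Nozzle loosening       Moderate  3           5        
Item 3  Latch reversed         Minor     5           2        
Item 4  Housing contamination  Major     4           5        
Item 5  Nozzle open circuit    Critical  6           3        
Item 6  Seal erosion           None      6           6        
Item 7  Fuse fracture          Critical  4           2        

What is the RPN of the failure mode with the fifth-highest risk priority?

40

RPN = Severity × Occurrence × Detection:
  Item 2: 5 × 3 × 5 = 75
  Item 3: 4 × 5 × 2 = 40
  Item 4: 8 × 4 × 5 = 160
  Item 5: 9 × 6 × 3 = 162
  Item 6: 1 × 6 × 6 = 36
  Item 7: 9 × 4 × 2 = 72
Sorted descending: 162, 160, 75, 72, 40, 36.
The fifth-highest RPN is 40 (Item 3).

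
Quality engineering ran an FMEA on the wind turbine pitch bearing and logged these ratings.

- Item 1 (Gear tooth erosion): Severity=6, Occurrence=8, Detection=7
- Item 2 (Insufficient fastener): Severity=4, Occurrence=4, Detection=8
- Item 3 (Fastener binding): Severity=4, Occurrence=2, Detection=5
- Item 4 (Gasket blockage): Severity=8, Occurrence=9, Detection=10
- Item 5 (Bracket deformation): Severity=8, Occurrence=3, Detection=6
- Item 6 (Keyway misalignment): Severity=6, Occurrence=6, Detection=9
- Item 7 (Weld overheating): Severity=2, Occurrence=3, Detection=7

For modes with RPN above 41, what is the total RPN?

1694

RPN = Severity × Occurrence × Detection:
  Item 1: 6 × 8 × 7 = 336
  Item 2: 4 × 4 × 8 = 128
  Item 3: 4 × 2 × 5 = 40
  Item 4: 8 × 9 × 10 = 720
  Item 5: 8 × 3 × 6 = 144
  Item 6: 6 × 6 × 9 = 324
  Item 7: 2 × 3 × 7 = 42
RPN > 41: Item 1 (336), Item 2 (128), Item 4 (720), Item 5 (144), Item 6 (324), Item 7 (42).
Sum: 336 + 128 + 720 + 144 + 324 + 42 = 1694.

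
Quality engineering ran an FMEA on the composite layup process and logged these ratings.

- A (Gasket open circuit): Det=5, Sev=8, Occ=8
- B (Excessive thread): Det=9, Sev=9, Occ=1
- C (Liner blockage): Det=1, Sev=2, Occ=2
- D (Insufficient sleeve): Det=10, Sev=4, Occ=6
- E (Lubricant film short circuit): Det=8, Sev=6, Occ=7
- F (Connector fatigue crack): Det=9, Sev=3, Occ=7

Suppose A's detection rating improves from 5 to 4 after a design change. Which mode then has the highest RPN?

RPN = Severity × Occurrence × Detection:
  A: 8 × 8 × 5 = 320
  B: 9 × 1 × 9 = 81
  C: 2 × 2 × 1 = 4
  D: 4 × 6 × 10 = 240
  E: 6 × 7 × 8 = 336
  F: 3 × 7 × 9 = 189
After action: A → 8 × 8 × 4 = 256.
Revised RPNs: E=336, A=256, D=240, F=189, B=81, C=4.
Highest is now E (336).

E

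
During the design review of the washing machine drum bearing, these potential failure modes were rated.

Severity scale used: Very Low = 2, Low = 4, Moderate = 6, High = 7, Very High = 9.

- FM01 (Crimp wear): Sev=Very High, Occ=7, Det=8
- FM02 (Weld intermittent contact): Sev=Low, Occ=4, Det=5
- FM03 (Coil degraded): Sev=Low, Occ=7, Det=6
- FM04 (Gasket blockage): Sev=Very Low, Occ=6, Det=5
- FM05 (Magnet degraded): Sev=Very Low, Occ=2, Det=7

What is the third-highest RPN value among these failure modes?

80

RPN = Severity × Occurrence × Detection:
  FM01: 9 × 7 × 8 = 504
  FM02: 4 × 4 × 5 = 80
  FM03: 4 × 7 × 6 = 168
  FM04: 2 × 6 × 5 = 60
  FM05: 2 × 2 × 7 = 28
Sorted descending: 504, 168, 80, 60, 28.
The third-highest RPN is 80 (FM02).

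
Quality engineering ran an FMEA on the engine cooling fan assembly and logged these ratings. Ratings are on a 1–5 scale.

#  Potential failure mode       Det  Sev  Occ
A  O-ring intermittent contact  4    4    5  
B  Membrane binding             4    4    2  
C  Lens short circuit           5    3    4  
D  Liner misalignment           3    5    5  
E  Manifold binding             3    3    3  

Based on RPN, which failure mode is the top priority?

RPN = Severity × Occurrence × Detection:
  A: 4 × 5 × 4 = 80
  B: 4 × 2 × 4 = 32
  C: 3 × 4 × 5 = 60
  D: 5 × 5 × 3 = 75
  E: 3 × 3 × 3 = 27
Highest RPN is 80 → A.

A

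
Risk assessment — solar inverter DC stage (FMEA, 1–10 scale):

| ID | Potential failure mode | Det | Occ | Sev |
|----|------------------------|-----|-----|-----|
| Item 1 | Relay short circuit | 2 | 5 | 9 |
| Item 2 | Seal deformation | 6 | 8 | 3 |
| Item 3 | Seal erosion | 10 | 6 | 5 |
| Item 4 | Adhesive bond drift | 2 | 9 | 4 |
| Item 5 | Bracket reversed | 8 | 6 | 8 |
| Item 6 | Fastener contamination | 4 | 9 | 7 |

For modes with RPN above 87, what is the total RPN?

1170

RPN = Severity × Occurrence × Detection:
  Item 1: 9 × 5 × 2 = 90
  Item 2: 3 × 8 × 6 = 144
  Item 3: 5 × 6 × 10 = 300
  Item 4: 4 × 9 × 2 = 72
  Item 5: 8 × 6 × 8 = 384
  Item 6: 7 × 9 × 4 = 252
RPN > 87: Item 1 (90), Item 2 (144), Item 3 (300), Item 5 (384), Item 6 (252).
Sum: 90 + 144 + 300 + 384 + 252 = 1170.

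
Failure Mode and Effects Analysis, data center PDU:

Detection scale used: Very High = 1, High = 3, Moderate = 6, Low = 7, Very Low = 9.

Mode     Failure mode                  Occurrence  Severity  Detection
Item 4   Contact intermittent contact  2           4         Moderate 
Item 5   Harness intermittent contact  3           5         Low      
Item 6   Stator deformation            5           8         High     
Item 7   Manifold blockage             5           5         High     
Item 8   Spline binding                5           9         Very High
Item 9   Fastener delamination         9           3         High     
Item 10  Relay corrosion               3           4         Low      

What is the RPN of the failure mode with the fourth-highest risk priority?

81

RPN = Severity × Occurrence × Detection:
  Item 4: 4 × 2 × 6 = 48
  Item 5: 5 × 3 × 7 = 105
  Item 6: 8 × 5 × 3 = 120
  Item 7: 5 × 5 × 3 = 75
  Item 8: 9 × 5 × 1 = 45
  Item 9: 3 × 9 × 3 = 81
  Item 10: 4 × 3 × 7 = 84
Sorted descending: 120, 105, 84, 81, 75, 48, 45.
The fourth-highest RPN is 81 (Item 9).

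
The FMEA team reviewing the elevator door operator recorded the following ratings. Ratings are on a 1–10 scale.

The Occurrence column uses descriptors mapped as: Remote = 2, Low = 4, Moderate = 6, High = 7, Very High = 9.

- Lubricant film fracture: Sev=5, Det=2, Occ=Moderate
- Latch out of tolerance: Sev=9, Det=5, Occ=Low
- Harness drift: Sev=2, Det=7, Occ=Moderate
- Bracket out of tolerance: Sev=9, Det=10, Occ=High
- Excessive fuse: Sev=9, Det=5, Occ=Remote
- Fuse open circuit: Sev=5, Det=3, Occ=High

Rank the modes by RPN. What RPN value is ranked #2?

RPN = Severity × Occurrence × Detection:
  Lubricant film fracture: 5 × 6 × 2 = 60
  Latch out of tolerance: 9 × 4 × 5 = 180
  Harness drift: 2 × 6 × 7 = 84
  Bracket out of tolerance: 9 × 7 × 10 = 630
  Excessive fuse: 9 × 2 × 5 = 90
  Fuse open circuit: 5 × 7 × 3 = 105
Sorted descending: 630, 180, 105, 90, 84, 60.
The second-highest RPN is 180 (Latch out of tolerance).

180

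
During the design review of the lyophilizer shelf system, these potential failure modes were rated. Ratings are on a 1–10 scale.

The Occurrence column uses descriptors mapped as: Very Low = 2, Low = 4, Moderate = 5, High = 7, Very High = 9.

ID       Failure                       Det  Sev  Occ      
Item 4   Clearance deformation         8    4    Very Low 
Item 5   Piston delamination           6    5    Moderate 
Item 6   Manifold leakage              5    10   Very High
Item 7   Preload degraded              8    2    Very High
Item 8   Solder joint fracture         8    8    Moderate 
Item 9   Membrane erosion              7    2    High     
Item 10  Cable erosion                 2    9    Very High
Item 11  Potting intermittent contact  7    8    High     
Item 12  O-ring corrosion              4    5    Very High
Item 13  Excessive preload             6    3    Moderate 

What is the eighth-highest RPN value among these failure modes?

98

RPN = Severity × Occurrence × Detection:
  Item 4: 4 × 2 × 8 = 64
  Item 5: 5 × 5 × 6 = 150
  Item 6: 10 × 9 × 5 = 450
  Item 7: 2 × 9 × 8 = 144
  Item 8: 8 × 5 × 8 = 320
  Item 9: 2 × 7 × 7 = 98
  Item 10: 9 × 9 × 2 = 162
  Item 11: 8 × 7 × 7 = 392
  Item 12: 5 × 9 × 4 = 180
  Item 13: 3 × 5 × 6 = 90
Sorted descending: 450, 392, 320, 180, 162, 150, 144, 98, 90, 64.
The eighth-highest RPN is 98 (Item 9).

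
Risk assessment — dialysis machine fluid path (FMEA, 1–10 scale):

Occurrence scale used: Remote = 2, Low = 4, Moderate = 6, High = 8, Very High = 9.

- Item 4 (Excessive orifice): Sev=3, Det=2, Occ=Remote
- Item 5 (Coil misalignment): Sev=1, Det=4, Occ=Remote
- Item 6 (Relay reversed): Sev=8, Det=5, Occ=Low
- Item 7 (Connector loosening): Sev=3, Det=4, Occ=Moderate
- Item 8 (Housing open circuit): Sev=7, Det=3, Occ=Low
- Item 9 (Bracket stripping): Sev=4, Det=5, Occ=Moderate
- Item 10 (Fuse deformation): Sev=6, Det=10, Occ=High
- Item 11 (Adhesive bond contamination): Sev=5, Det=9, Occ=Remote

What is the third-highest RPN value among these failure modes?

RPN = Severity × Occurrence × Detection:
  Item 4: 3 × 2 × 2 = 12
  Item 5: 1 × 2 × 4 = 8
  Item 6: 8 × 4 × 5 = 160
  Item 7: 3 × 6 × 4 = 72
  Item 8: 7 × 4 × 3 = 84
  Item 9: 4 × 6 × 5 = 120
  Item 10: 6 × 8 × 10 = 480
  Item 11: 5 × 2 × 9 = 90
Sorted descending: 480, 160, 120, 90, 84, 72, 12, 8.
The third-highest RPN is 120 (Item 9).

120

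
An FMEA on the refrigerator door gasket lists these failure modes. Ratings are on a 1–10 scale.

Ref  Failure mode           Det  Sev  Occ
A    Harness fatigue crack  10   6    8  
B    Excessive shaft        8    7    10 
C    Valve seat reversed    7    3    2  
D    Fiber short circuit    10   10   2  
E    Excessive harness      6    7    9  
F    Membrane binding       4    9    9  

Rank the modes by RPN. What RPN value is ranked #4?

RPN = Severity × Occurrence × Detection:
  A: 6 × 8 × 10 = 480
  B: 7 × 10 × 8 = 560
  C: 3 × 2 × 7 = 42
  D: 10 × 2 × 10 = 200
  E: 7 × 9 × 6 = 378
  F: 9 × 9 × 4 = 324
Sorted descending: 560, 480, 378, 324, 200, 42.
The fourth-highest RPN is 324 (F).

324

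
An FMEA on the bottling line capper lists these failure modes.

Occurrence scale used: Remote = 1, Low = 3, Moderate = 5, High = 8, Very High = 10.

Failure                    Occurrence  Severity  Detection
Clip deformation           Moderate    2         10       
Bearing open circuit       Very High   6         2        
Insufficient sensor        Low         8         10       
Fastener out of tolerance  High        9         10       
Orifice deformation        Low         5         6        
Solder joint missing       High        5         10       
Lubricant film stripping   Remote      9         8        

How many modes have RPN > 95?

5

RPN = Severity × Occurrence × Detection:
  Clip deformation: 2 × 5 × 10 = 100
  Bearing open circuit: 6 × 10 × 2 = 120
  Insufficient sensor: 8 × 3 × 10 = 240
  Fastener out of tolerance: 9 × 8 × 10 = 720
  Orifice deformation: 5 × 3 × 6 = 90
  Solder joint missing: 5 × 8 × 10 = 400
  Lubricant film stripping: 9 × 1 × 8 = 72
Modes with RPN > 95: Clip deformation (100), Bearing open circuit (120), Insufficient sensor (240), Fastener out of tolerance (720), Solder joint missing (400) → 5.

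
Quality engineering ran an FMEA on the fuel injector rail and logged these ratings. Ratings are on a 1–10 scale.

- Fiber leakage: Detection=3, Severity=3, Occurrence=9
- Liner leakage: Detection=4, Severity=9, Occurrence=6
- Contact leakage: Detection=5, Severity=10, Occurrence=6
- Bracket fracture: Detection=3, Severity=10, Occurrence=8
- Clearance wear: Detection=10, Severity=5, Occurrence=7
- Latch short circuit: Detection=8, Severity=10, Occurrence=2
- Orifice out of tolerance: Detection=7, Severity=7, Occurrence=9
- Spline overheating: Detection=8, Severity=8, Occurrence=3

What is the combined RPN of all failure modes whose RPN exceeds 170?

RPN = Severity × Occurrence × Detection:
  Fiber leakage: 3 × 9 × 3 = 81
  Liner leakage: 9 × 6 × 4 = 216
  Contact leakage: 10 × 6 × 5 = 300
  Bracket fracture: 10 × 8 × 3 = 240
  Clearance wear: 5 × 7 × 10 = 350
  Latch short circuit: 10 × 2 × 8 = 160
  Orifice out of tolerance: 7 × 9 × 7 = 441
  Spline overheating: 8 × 3 × 8 = 192
RPN > 170: Liner leakage (216), Contact leakage (300), Bracket fracture (240), Clearance wear (350), Orifice out of tolerance (441), Spline overheating (192).
Sum: 216 + 300 + 240 + 350 + 441 + 192 = 1739.

1739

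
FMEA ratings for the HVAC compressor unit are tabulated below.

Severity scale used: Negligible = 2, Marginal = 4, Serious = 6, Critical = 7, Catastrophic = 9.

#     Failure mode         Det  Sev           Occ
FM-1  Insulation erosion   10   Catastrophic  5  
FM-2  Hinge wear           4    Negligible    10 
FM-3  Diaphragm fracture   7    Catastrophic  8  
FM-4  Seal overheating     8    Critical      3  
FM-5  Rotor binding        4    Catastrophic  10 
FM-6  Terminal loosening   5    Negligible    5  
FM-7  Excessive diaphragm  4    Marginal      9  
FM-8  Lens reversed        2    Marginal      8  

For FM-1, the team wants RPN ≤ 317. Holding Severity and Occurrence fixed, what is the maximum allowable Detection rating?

7

FM-1: S=9, O=5, D=10 → current RPN = 450.
Fixed product = 45. Need 45 × D ≤ 317, so D ≤ 317/45 = 7.04.
Maximum integer Detection rating = 7 (gives RPN 315; D=8 would give 360 > 317).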